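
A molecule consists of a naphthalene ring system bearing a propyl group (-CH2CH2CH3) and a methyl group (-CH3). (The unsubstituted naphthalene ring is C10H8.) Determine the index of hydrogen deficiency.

7

Atom tally by fragment:
  naphthalene ring system core → C:10 H:8
  (− 2 ring H displaced by substituents)
  + CH2CH2CH3 → C:3 H:7
  + CH3 → C:1 H:3
Element totals:
  C: 14
  H: 16
Molecular formula: C14H16.
DoU = (2C + 2 + N − H − X) / 2 = (2·14 + 2 + 0 − 16 − 0) / 2 = 7.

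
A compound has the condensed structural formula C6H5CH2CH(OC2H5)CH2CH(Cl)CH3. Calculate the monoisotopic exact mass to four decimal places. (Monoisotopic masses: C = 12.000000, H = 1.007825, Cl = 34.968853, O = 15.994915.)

Element totals:
  C: 13
  H: 19
  Cl: 1
  O: 1
Molecular formula: C13H19ClO.
  M = 13(12.0) + 19(1.007825) + 34.968853 + 15.994915
    = 156.000000 + 19.148675 + 34.968853 + 15.994915 = 226.112443

226.1124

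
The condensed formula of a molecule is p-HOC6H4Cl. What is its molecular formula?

C6H5ClO

Element totals:
  C: 6
  H: 5
  Cl: 1
  O: 1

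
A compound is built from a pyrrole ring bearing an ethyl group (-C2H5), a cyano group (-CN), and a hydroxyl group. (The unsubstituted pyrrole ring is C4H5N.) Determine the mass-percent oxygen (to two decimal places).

Atom tally by fragment:
  pyrrole ring core → C:4 H:5 N:1
  (− 3 ring H displaced by substituents)
  + C2H5 → C:2 H:5
  + CN → C:1 N:1
  + OH → O:1 H:1
Element totals:
  C: 7
  H: 8
  N: 2
  O: 1
Molecular formula: C7H8N2O.
Molar mass = 136.154 g/mol.
Mass from O: 1 × 15.999 = 15.999 g/mol.
%O = 15.999 / 136.154 × 100 = 11.75%.

11.75%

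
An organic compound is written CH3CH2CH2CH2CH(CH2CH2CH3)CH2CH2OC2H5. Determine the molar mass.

Element totals:
  C: 12
  H: 26
  O: 1
Molecular formula: C12H26O.
  M = 12(12.011) + 26(1.008) + 15.999
    = 144.132 + 26.208 + 15.999 = 186.339

186.34 g/mol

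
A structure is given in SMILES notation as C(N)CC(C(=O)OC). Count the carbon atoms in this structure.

Atom tally by fragment:
  H2NCH2 → C:1 H:4 N:1
  CH2 → C:1 H:2
  CH2COOCH3 → C:3 H:5 O:2
Element totals:
  C: 5
  H: 11
  N: 1
  O: 2

5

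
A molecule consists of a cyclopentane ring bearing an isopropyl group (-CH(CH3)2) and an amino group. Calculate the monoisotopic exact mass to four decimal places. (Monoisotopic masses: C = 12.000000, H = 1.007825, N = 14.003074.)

Atom tally by fragment:
  cyclopentane ring core → C:5 H:10
  (− 2 ring H displaced by substituents)
  + CH(CH3)2 → C:3 H:7
  + NH2 → N:1 H:2
Element totals:
  C: 8
  H: 17
  N: 1
Molecular formula: C8H17N.
  M = 8(12.0) + 17(1.007825) + 14.003074
    = 96.000000 + 17.133025 + 14.003074 = 127.136099

127.1361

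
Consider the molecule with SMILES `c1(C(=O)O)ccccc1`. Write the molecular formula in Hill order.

C7H6O2

Atom tally by fragment:
  benzene ring core → C:6 H:6
  (− 1 ring H displaced by substituents)
  + COOH → C:1 H:1 O:2
Element totals:
  C: 7
  H: 6
  O: 2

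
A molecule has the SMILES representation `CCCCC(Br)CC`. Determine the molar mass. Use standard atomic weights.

Atom tally by fragment:
  CH3 → C:1 H:3
  CH2 → C:1 H:2
  CH2 → C:1 H:2
  CH2 → C:1 H:2
  CH(Br) → C:1 H:1 Br:1
  CH2 → C:1 H:2
  CH3 → C:1 H:3
Element totals:
  C: 7
  H: 15
  Br: 1
Molecular formula: C7H15Br.
  M = 7(12.011) + 15(1.008) + 79.904
    = 84.077 + 15.120 + 79.904 = 179.101

179.10 g/mol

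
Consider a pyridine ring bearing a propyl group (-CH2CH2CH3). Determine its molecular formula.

C8H11N

Atom tally by fragment:
  pyridine ring core → C:5 H:5 N:1
  (− 1 ring H displaced by substituents)
  + CH2CH2CH3 → C:3 H:7
Element totals:
  C: 8
  H: 11
  N: 1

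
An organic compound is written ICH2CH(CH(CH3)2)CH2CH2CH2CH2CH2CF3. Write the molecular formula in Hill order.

Atom tally by fragment:
  ICH2 → C:1 H:2 I:1
  CH(CH(CH3)2) → C:4 H:8
  CH2 → C:1 H:2
  CH2 → C:1 H:2
  CH2 → C:1 H:2
  CH2 → C:1 H:2
  CH2CF3 → C:2 H:2 F:3
Element totals:
  C: 11
  H: 20
  F: 3
  I: 1

C11H20F3I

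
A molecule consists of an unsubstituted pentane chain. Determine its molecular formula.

Atom tally by fragment:
  CH3 → C:1 H:3
  CH2 → C:1 H:2
  CH2 → C:1 H:2
  CH2 → C:1 H:2
  CH3 → C:1 H:3
Element totals:
  C: 5
  H: 12

C5H12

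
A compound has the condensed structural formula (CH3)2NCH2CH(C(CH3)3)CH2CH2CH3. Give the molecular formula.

Atom tally by fragment:
  (CH3)2NCH2 → C:3 H:8 N:1
  CH(C(CH3)3) → C:5 H:10
  CH2 → C:1 H:2
  CH2 → C:1 H:2
  CH3 → C:1 H:3
Element totals:
  C: 11
  H: 25
  N: 1

C11H25N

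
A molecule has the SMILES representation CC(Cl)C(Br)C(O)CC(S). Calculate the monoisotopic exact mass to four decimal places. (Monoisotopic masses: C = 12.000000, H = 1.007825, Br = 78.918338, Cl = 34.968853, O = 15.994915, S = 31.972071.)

245.9481

Atom tally by fragment:
  CH3 → C:1 H:3
  CH(Cl) → C:1 H:1 Cl:1
  CH(Br) → C:1 H:1 Br:1
  CH(OH) → C:1 H:2 O:1
  CH2 → C:1 H:2
  CH2SH → C:1 H:3 S:1
Element totals:
  C: 6
  H: 12
  Br: 1
  Cl: 1
  O: 1
  S: 1
Molecular formula: C6H12BrClOS.
  M = 6(12.0) + 12(1.007825) + 78.918338 + 34.968853 + 15.994915 + 31.972071
    = 72.000000 + 12.093900 + 78.918338 + 34.968853 + 15.994915 + 31.972071 = 245.948077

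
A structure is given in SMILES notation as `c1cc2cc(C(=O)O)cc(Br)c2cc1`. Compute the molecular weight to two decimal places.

Atom tally by fragment:
  naphthalene ring system core → C:10 H:8
  (− 2 ring H displaced by substituents)
  + COOH → C:1 H:1 O:2
  + Br → Br:1
Element totals:
  C: 11
  H: 7
  Br: 1
  O: 2
Molecular formula: C11H7BrO2.
  M = 11(12.011) + 7(1.008) + 79.904 + 2(15.999)
    = 132.121 + 7.056 + 79.904 + 31.998 = 251.079

251.08 g/mol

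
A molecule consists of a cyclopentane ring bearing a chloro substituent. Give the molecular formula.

Atom tally by fragment:
  cyclopentane ring core → C:5 H:10
  (− 1 ring H displaced by substituents)
  + Cl → Cl:1
Element totals:
  C: 5
  H: 9
  Cl: 1

C5H9Cl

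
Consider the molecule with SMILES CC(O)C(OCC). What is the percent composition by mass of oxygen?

30.72%

Atom tally by fragment:
  CH3 → C:1 H:3
  CH(OH) → C:1 H:2 O:1
  CH2OC2H5 → C:3 H:7 O:1
Element totals:
  C: 5
  H: 12
  O: 2
Molecular formula: C5H12O2.
Molar mass = 104.149 g/mol.
Mass from O: 2 × 15.999 = 31.998 g/mol.
%O = 31.998 / 104.149 × 100 = 30.72%.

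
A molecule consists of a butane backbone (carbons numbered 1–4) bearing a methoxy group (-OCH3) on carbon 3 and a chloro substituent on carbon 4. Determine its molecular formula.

C5H11ClO

Atom tally by fragment:
  CH3 → C:1 H:3
  CH2 → C:1 H:2
  CH(OCH3) → C:2 H:4 O:1
  CH2Cl → C:1 H:2 Cl:1
Element totals:
  C: 5
  H: 11
  Cl: 1
  O: 1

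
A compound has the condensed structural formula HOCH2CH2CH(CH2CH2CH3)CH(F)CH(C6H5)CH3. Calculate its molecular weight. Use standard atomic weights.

Element totals:
  C: 15
  H: 23
  F: 1
  O: 1
Molecular formula: C15H23FO.
  M = 15(12.011) + 23(1.008) + 18.998 + 15.999
    = 180.165 + 23.184 + 18.998 + 15.999 = 238.346

238.35 g/mol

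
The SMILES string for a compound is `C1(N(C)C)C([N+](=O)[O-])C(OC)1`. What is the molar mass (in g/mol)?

160.17 g/mol

Atom tally by fragment:
  cyclopropane ring core → C:3 H:6
  (− 3 ring H displaced by substituents)
  + N(CH3)2 → N:1 C:2 H:6
  + NO2 → N:1 O:2
  + OCH3 → C:1 H:3 O:1
Element totals:
  C: 6
  H: 12
  N: 2
  O: 3
Molecular formula: C6H12N2O3.
  M = 6(12.011) + 12(1.008) + 2(14.007) + 3(15.999)
    = 72.066 + 12.096 + 28.014 + 47.997 = 160.173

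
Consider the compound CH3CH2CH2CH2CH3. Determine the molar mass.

Atom tally by fragment:
  CH3 → C:1 H:3
  CH2 → C:1 H:2
  CH2 → C:1 H:2
  CH2 → C:1 H:2
  CH3 → C:1 H:3
Element totals:
  C: 5
  H: 12
Molecular formula: C5H12.
  M = 5(12.011) + 12(1.008)
    = 60.055 + 12.096 = 72.151

72.15 g/mol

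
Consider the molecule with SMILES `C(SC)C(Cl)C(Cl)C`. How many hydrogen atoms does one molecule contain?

Atom tally by fragment:
  CH3SCH2 → C:2 H:5 S:1
  CH(Cl) → C:1 H:1 Cl:1
  CH(Cl) → C:1 H:1 Cl:1
  CH3 → C:1 H:3
Element totals:
  C: 5
  H: 10
  Cl: 2
  S: 1

10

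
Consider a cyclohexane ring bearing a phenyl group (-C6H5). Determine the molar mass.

160.26 g/mol

Atom tally by fragment:
  cyclohexane ring core → C:6 H:12
  (− 1 ring H displaced by substituents)
  + C6H5 → C:6 H:5
Element totals:
  C: 12
  H: 16
Molecular formula: C12H16.
  M = 12(12.011) + 16(1.008)
    = 144.132 + 16.128 = 160.260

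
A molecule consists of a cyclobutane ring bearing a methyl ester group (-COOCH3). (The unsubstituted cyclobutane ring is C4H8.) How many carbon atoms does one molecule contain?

6

Atom tally by fragment:
  cyclobutane ring core → C:4 H:8
  (− 1 ring H displaced by substituents)
  + COOCH3 → C:2 H:3 O:2
Element totals:
  C: 6
  H: 10
  O: 2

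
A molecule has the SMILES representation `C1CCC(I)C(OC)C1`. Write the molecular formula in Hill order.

C7H13IO

Atom tally by fragment:
  cyclohexane ring core → C:6 H:12
  (− 2 ring H displaced by substituents)
  + I → I:1
  + OCH3 → C:1 H:3 O:1
Element totals:
  C: 7
  H: 13
  I: 1
  O: 1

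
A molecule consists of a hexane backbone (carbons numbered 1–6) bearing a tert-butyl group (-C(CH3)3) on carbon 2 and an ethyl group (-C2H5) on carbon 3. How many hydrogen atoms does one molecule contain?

Atom tally by fragment:
  CH3 → C:1 H:3
  CH(C(CH3)3) → C:5 H:10
  CH(C2H5) → C:3 H:6
  CH2 → C:1 H:2
  CH2 → C:1 H:2
  CH3 → C:1 H:3
Element totals:
  C: 12
  H: 26

26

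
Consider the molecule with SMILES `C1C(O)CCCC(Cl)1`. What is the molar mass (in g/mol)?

Atom tally by fragment:
  cyclohexane ring core → C:6 H:12
  (− 2 ring H displaced by substituents)
  + OH → O:1 H:1
  + Cl → Cl:1
Element totals:
  C: 6
  H: 11
  Cl: 1
  O: 1
Molecular formula: C6H11ClO.
  M = 6(12.011) + 11(1.008) + 35.45 + 15.999
    = 72.066 + 11.088 + 35.450 + 15.999 = 134.603

134.60 g/mol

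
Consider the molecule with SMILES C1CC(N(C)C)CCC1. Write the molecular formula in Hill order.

C8H17N

Atom tally by fragment:
  cyclohexane ring core → C:6 H:12
  (− 1 ring H displaced by substituents)
  + N(CH3)2 → N:1 C:2 H:6
Element totals:
  C: 8
  H: 17
  N: 1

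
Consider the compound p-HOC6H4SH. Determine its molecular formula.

C6H6OS

Atom tally by fragment:
  benzene ring core → C:6 H:6
  (− 2 ring H displaced by substituents)
  + OH → O:1 H:1
  + SH → S:1 H:1
Element totals:
  C: 6
  H: 6
  O: 1
  S: 1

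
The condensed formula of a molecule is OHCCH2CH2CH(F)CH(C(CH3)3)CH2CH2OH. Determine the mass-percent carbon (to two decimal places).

Element totals:
  C: 11
  H: 21
  F: 1
  O: 2
Molecular formula: C11H21FO2.
Molar mass = 204.285 g/mol.
Mass from C: 11 × 12.011 = 132.121 g/mol.
%C = 132.121 / 204.285 × 100 = 64.67%.

64.67%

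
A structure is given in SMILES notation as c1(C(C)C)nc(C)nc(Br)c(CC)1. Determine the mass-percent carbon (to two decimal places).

49.40%

Atom tally by fragment:
  pyrimidine ring core → C:4 H:4 N:2
  (− 4 ring H displaced by substituents)
  + CH(CH3)2 → C:3 H:7
  + CH3 → C:1 H:3
  + Br → Br:1
  + C2H5 → C:2 H:5
Element totals:
  C: 10
  H: 15
  Br: 1
  N: 2
Molecular formula: C10H15BrN2.
Molar mass = 243.148 g/mol.
Mass from C: 10 × 12.011 = 120.110 g/mol.
%C = 120.110 / 243.148 × 100 = 49.40%.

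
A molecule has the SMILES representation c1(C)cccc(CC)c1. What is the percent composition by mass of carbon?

Atom tally by fragment:
  benzene ring core → C:6 H:6
  (− 2 ring H displaced by substituents)
  + CH3 → C:1 H:3
  + C2H5 → C:2 H:5
Element totals:
  C: 9
  H: 12
Molecular formula: C9H12.
Molar mass = 120.195 g/mol.
Mass from C: 9 × 12.011 = 108.099 g/mol.
%C = 108.099 / 120.195 × 100 = 89.94%.

89.94%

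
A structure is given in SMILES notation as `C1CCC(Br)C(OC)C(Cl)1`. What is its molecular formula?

C7H12BrClO

Atom tally by fragment:
  cyclohexane ring core → C:6 H:12
  (− 3 ring H displaced by substituents)
  + Br → Br:1
  + OCH3 → C:1 H:3 O:1
  + Cl → Cl:1
Element totals:
  C: 7
  H: 12
  Br: 1
  Cl: 1
  O: 1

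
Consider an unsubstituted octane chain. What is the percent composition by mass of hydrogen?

15.88%

Atom tally by fragment:
  CH3 → C:1 H:3
  CH2 → C:1 H:2
  CH2 → C:1 H:2
  CH2 → C:1 H:2
  CH2 → C:1 H:2
  CH2 → C:1 H:2
  CH2 → C:1 H:2
  CH3 → C:1 H:3
Element totals:
  C: 8
  H: 18
Molecular formula: C8H18.
Molar mass = 114.232 g/mol.
Mass from H: 18 × 1.008 = 18.144 g/mol.
%H = 18.144 / 114.232 × 100 = 15.88%.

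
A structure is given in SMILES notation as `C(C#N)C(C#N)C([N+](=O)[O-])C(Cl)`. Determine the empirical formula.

Atom tally by fragment:
  NCCH2 → C:2 H:2 N:1
  CH(CN) → C:2 H:1 N:1
  CH(NO2) → C:1 H:1 N:1 O:2
  CH2Cl → C:1 H:2 Cl:1
Element totals:
  C: 6
  H: 6
  Cl: 1
  N: 3
  O: 2
Molecular formula: C6H6ClN3O2.
gcd of subscripts (6, 1, 6, 3, 2) = 1, so the empirical formula equals the molecular formula.

C6H6ClN3O2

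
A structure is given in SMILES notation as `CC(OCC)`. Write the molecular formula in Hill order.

Atom tally by fragment:
  CH3 → C:1 H:3
  CH2OC2H5 → C:3 H:7 O:1
Element totals:
  C: 4
  H: 10
  O: 1

C4H10O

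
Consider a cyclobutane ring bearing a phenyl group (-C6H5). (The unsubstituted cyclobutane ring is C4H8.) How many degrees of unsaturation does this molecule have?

Atom tally by fragment:
  cyclobutane ring core → C:4 H:8
  (− 1 ring H displaced by substituents)
  + C6H5 → C:6 H:5
Element totals:
  C: 10
  H: 12
Molecular formula: C10H12.
DoU = (2C + 2 + N − H − X) / 2 = (2·10 + 2 + 0 − 12 − 0) / 2 = 5.

5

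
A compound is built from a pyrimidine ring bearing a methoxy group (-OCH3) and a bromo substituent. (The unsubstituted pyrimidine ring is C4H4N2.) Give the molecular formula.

C5H5BrN2O

Atom tally by fragment:
  pyrimidine ring core → C:4 H:4 N:2
  (− 2 ring H displaced by substituents)
  + OCH3 → C:1 H:3 O:1
  + Br → Br:1
Element totals:
  C: 5
  H: 5
  Br: 1
  N: 2
  O: 1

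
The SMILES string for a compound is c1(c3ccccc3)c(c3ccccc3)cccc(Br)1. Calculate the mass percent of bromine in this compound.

Atom tally by fragment:
  benzene ring core → C:6 H:6
  (− 3 ring H displaced by substituents)
  + C6H5 → C:6 H:5
  + C6H5 → C:6 H:5
  + Br → Br:1
Element totals:
  C: 18
  H: 13
  Br: 1
Molecular formula: C18H13Br.
Molar mass = 309.206 g/mol.
Mass from Br: 1 × 79.904 = 79.904 g/mol.
%Br = 79.904 / 309.206 × 100 = 25.84%.

25.84%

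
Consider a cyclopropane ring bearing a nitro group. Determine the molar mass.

Atom tally by fragment:
  cyclopropane ring core → C:3 H:6
  (− 1 ring H displaced by substituents)
  + NO2 → N:1 O:2
Element totals:
  C: 3
  H: 5
  N: 1
  O: 2
Molecular formula: C3H5NO2.
  M = 3(12.011) + 5(1.008) + 14.007 + 2(15.999)
    = 36.033 + 5.040 + 14.007 + 31.998 = 87.078

87.08 g/mol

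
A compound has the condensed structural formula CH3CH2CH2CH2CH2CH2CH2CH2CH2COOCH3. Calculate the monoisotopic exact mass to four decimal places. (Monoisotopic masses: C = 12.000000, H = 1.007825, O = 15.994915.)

186.1620

Atom tally by fragment:
  CH3 → C:1 H:3
  CH2 → C:1 H:2
  CH2 → C:1 H:2
  CH2 → C:1 H:2
  CH2 → C:1 H:2
  CH2 → C:1 H:2
  CH2 → C:1 H:2
  CH2 → C:1 H:2
  CH2COOCH3 → C:3 H:5 O:2
Element totals:
  C: 11
  H: 22
  O: 2
Molecular formula: C11H22O2.
  M = 11(12.0) + 22(1.007825) + 2(15.994915)
    = 132.000000 + 22.172150 + 31.989830 = 186.161980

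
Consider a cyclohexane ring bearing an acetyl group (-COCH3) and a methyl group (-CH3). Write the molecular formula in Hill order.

Atom tally by fragment:
  cyclohexane ring core → C:6 H:12
  (− 2 ring H displaced by substituents)
  + COCH3 → C:2 H:3 O:1
  + CH3 → C:1 H:3
Element totals:
  C: 9
  H: 16
  O: 1

C9H16O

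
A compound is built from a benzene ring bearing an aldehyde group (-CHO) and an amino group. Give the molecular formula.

C7H7NO

Atom tally by fragment:
  benzene ring core → C:6 H:6
  (− 2 ring H displaced by substituents)
  + CHO → C:1 H:1 O:1
  + NH2 → N:1 H:2
Element totals:
  C: 7
  H: 7
  N: 1
  O: 1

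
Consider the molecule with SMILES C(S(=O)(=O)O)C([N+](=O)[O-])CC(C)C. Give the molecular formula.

Atom tally by fragment:
  HO3SCH2 → C:1 H:3 S:1 O:3
  CH(NO2) → C:1 H:1 N:1 O:2
  CH2 → C:1 H:2
  CH(CH3) → C:2 H:4
  CH3 → C:1 H:3
Element totals:
  C: 6
  H: 13
  N: 1
  O: 5
  S: 1

C6H13NO5S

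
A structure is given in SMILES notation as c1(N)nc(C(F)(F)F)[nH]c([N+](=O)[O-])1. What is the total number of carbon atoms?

Atom tally by fragment:
  imidazole ring core → C:3 H:4 N:2
  (− 3 ring H displaced by substituents)
  + NH2 → N:1 H:2
  + CF3 → C:1 F:3
  + NO2 → N:1 O:2
Element totals:
  C: 4
  H: 3
  F: 3
  N: 4
  O: 2

4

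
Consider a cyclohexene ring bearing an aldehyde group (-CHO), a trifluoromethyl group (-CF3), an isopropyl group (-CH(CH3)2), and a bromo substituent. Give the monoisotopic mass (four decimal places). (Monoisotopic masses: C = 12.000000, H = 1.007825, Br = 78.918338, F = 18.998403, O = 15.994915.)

Atom tally by fragment:
  cyclohexene ring core → C:6 H:10
  (− 4 ring H displaced by substituents)
  + CHO → C:1 H:1 O:1
  + CF3 → C:1 F:3
  + CH(CH3)2 → C:3 H:7
  + Br → Br:1
Element totals:
  C: 11
  H: 14
  Br: 1
  F: 3
  O: 1
Molecular formula: C11H14BrF3O.
  M = 11(12.0) + 14(1.007825) + 78.918338 + 3(18.998403) + 15.994915
    = 132.000000 + 14.109550 + 78.918338 + 56.995209 + 15.994915 = 298.018012

298.0180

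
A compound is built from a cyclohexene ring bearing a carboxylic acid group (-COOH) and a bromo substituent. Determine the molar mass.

Atom tally by fragment:
  cyclohexene ring core → C:6 H:10
  (− 2 ring H displaced by substituents)
  + COOH → C:1 H:1 O:2
  + Br → Br:1
Element totals:
  C: 7
  H: 9
  Br: 1
  O: 2
Molecular formula: C7H9BrO2.
  M = 7(12.011) + 9(1.008) + 79.904 + 2(15.999)
    = 84.077 + 9.072 + 79.904 + 31.998 = 205.051

205.05 g/mol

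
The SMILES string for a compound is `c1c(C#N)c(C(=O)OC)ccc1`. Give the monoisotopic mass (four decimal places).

Atom tally by fragment:
  benzene ring core → C:6 H:6
  (− 2 ring H displaced by substituents)
  + CN → C:1 N:1
  + COOCH3 → C:2 H:3 O:2
Element totals:
  C: 9
  H: 7
  N: 1
  O: 2
Molecular formula: C9H7NO2.
  M = 9(12.0) + 7(1.007825) + 14.003074 + 2(15.994915)
    = 108.000000 + 7.054775 + 14.003074 + 31.989830 = 161.047679

161.0477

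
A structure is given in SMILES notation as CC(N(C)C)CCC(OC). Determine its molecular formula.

C8H19NO

Atom tally by fragment:
  CH3 → C:1 H:3
  CH(N(CH3)2) → C:3 H:7 N:1
  CH2 → C:1 H:2
  CH2 → C:1 H:2
  CH2OCH3 → C:2 H:5 O:1
Element totals:
  C: 8
  H: 19
  N: 1
  O: 1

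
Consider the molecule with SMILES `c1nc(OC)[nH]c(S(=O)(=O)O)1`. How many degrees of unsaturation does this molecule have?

Atom tally by fragment:
  imidazole ring core → C:3 H:4 N:2
  (− 2 ring H displaced by substituents)
  + OCH3 → C:1 H:3 O:1
  + SO3H → S:1 O:3 H:1
Element totals:
  C: 4
  H: 6
  N: 2
  O: 4
  S: 1
Molecular formula: C4H6N2O4S.
DoU = (2C + 2 + N − H − X) / 2 = (2·4 + 2 + 2 − 6 − 0) / 2 = 3.

3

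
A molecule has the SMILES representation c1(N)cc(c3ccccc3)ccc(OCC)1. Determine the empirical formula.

C14H15NO

Atom tally by fragment:
  benzene ring core → C:6 H:6
  (− 3 ring H displaced by substituents)
  + NH2 → N:1 H:2
  + C6H5 → C:6 H:5
  + OC2H5 → C:2 H:5 O:1
Element totals:
  C: 14
  H: 15
  N: 1
  O: 1
Molecular formula: C14H15NO.
gcd of subscripts (14, 15, 1, 1) = 1, so the empirical formula equals the molecular formula.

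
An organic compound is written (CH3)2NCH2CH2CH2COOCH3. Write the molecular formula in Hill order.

C7H15NO2

Atom tally by fragment:
  (CH3)2NCH2 → C:3 H:8 N:1
  CH2 → C:1 H:2
  CH2COOCH3 → C:3 H:5 O:2
Element totals:
  C: 7
  H: 15
  N: 1
  O: 2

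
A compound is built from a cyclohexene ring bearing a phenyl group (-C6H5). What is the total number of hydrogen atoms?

Atom tally by fragment:
  cyclohexene ring core → C:6 H:10
  (− 1 ring H displaced by substituents)
  + C6H5 → C:6 H:5
Element totals:
  C: 12
  H: 14

14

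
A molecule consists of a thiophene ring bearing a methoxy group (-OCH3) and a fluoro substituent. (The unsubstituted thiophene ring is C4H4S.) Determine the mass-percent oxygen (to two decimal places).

12.11%

Atom tally by fragment:
  thiophene ring core → C:4 H:4 S:1
  (− 2 ring H displaced by substituents)
  + OCH3 → C:1 H:3 O:1
  + F → F:1
Element totals:
  C: 5
  H: 5
  F: 1
  O: 1
  S: 1
Molecular formula: C5H5FOS.
Molar mass = 132.152 g/mol.
Mass from O: 1 × 15.999 = 15.999 g/mol.
%O = 15.999 / 132.152 × 100 = 12.11%.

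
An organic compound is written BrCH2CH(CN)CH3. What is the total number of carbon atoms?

4

Element totals:
  C: 4
  H: 6
  Br: 1
  N: 1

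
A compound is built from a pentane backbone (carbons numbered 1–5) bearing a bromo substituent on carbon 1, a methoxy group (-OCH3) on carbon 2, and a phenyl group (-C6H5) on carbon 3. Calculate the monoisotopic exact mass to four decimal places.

Atom tally by fragment:
  BrCH2 → C:1 H:2 Br:1
  CH(OCH3) → C:2 H:4 O:1
  CH(C6H5) → C:7 H:6
  CH2 → C:1 H:2
  CH3 → C:1 H:3
Element totals:
  C: 12
  H: 17
  Br: 1
  O: 1
Molecular formula: C12H17BrO.
  M = 12(12.0) + 17(1.007825) + 78.918338 + 15.994915
    = 144.000000 + 17.133025 + 78.918338 + 15.994915 = 256.046278

256.0463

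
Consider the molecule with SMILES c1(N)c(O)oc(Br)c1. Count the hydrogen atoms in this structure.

4

Atom tally by fragment:
  furan ring core → C:4 H:4 O:1
  (− 3 ring H displaced by substituents)
  + NH2 → N:1 H:2
  + OH → O:1 H:1
  + Br → Br:1
Element totals:
  C: 4
  H: 4
  Br: 1
  N: 1
  O: 2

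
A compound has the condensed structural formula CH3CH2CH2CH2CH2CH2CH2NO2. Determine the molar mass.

145.20 g/mol

Element totals:
  C: 7
  H: 15
  N: 1
  O: 2
Molecular formula: C7H15NO2.
  M = 7(12.011) + 15(1.008) + 14.007 + 2(15.999)
    = 84.077 + 15.120 + 14.007 + 31.998 = 145.202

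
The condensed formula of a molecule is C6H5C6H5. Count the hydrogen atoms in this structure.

10

Atom tally by fragment:
  benzene ring core → C:6 H:6
  (− 1 ring H displaced by substituents)
  + C6H5 → C:6 H:5
Element totals:
  C: 12
  H: 10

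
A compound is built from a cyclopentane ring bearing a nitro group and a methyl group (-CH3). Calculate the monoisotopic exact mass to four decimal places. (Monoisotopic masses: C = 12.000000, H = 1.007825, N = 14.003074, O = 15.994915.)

129.0790

Atom tally by fragment:
  cyclopentane ring core → C:5 H:10
  (− 2 ring H displaced by substituents)
  + NO2 → N:1 O:2
  + CH3 → C:1 H:3
Element totals:
  C: 6
  H: 11
  N: 1
  O: 2
Molecular formula: C6H11NO2.
  M = 6(12.0) + 11(1.007825) + 14.003074 + 2(15.994915)
    = 72.000000 + 11.086075 + 14.003074 + 31.989830 = 129.078979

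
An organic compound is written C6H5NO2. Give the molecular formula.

Element totals:
  C: 6
  H: 5
  N: 1
  O: 2

C6H5NO2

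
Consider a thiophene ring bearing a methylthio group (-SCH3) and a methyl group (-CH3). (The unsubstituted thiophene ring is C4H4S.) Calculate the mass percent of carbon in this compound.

Atom tally by fragment:
  thiophene ring core → C:4 H:4 S:1
  (− 2 ring H displaced by substituents)
  + SCH3 → C:1 H:3 S:1
  + CH3 → C:1 H:3
Element totals:
  C: 6
  H: 8
  S: 2
Molecular formula: C6H8S2.
Molar mass = 144.250 g/mol.
Mass from C: 6 × 12.011 = 72.066 g/mol.
%C = 72.066 / 144.250 × 100 = 49.96%.

49.96%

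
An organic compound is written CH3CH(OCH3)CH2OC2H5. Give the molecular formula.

C6H14O2

Atom tally by fragment:
  CH3 → C:1 H:3
  CH(OCH3) → C:2 H:4 O:1
  CH2OC2H5 → C:3 H:7 O:1
Element totals:
  C: 6
  H: 14
  O: 2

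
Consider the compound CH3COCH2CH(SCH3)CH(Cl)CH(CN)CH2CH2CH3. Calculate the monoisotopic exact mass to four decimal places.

Element totals:
  C: 11
  H: 18
  Cl: 1
  N: 1
  O: 1
  S: 1
Molecular formula: C11H18ClNOS.
  M = 11(12.0) + 18(1.007825) + 34.968853 + 14.003074 + 15.994915 + 31.972071
    = 132.000000 + 18.140850 + 34.968853 + 14.003074 + 15.994915 + 31.972071 = 247.079763

247.0798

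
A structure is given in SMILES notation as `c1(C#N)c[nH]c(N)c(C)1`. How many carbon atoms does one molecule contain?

6

Atom tally by fragment:
  pyrrole ring core → C:4 H:5 N:1
  (− 3 ring H displaced by substituents)
  + CN → C:1 N:1
  + NH2 → N:1 H:2
  + CH3 → C:1 H:3
Element totals:
  C: 6
  H: 7
  N: 3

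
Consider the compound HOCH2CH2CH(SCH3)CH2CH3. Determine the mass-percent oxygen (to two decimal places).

11.92%

Element totals:
  C: 6
  H: 14
  O: 1
  S: 1
Molecular formula: C6H14OS.
Molar mass = 134.237 g/mol.
Mass from O: 1 × 15.999 = 15.999 g/mol.
%O = 15.999 / 134.237 × 100 = 11.92%.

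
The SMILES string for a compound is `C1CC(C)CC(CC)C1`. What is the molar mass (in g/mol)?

Atom tally by fragment:
  cyclohexane ring core → C:6 H:12
  (− 2 ring H displaced by substituents)
  + CH3 → C:1 H:3
  + C2H5 → C:2 H:5
Element totals:
  C: 9
  H: 18
Molecular formula: C9H18.
  M = 9(12.011) + 18(1.008)
    = 108.099 + 18.144 = 126.243

126.24 g/mol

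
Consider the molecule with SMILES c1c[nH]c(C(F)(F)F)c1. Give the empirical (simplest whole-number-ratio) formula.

Atom tally by fragment:
  pyrrole ring core → C:4 H:5 N:1
  (− 1 ring H displaced by substituents)
  + CF3 → C:1 F:3
Element totals:
  C: 5
  H: 4
  F: 3
  N: 1
Molecular formula: C5H4F3N.
gcd of subscripts (5, 3, 4, 1) = 1, so the empirical formula equals the molecular formula.

C5H4F3N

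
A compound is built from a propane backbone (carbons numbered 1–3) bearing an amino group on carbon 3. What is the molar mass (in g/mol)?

Atom tally by fragment:
  CH3 → C:1 H:3
  CH2 → C:1 H:2
  CH2NH2 → C:1 H:4 N:1
Element totals:
  C: 3
  H: 9
  N: 1
Molecular formula: C3H9N.
  M = 3(12.011) + 9(1.008) + 14.007
    = 36.033 + 9.072 + 14.007 = 59.112

59.11 g/mol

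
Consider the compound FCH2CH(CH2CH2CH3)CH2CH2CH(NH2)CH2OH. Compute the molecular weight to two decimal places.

177.26 g/mol

Element totals:
  C: 9
  H: 20
  F: 1
  N: 1
  O: 1
Molecular formula: C9H20FNO.
  M = 9(12.011) + 20(1.008) + 18.998 + 14.007 + 15.999
    = 108.099 + 20.160 + 18.998 + 14.007 + 15.999 = 177.263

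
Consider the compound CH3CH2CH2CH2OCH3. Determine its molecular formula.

C5H12O

Atom tally by fragment:
  CH3 → C:1 H:3
  CH2 → C:1 H:2
  CH2 → C:1 H:2
  CH2OCH3 → C:2 H:5 O:1
Element totals:
  C: 5
  H: 12
  O: 1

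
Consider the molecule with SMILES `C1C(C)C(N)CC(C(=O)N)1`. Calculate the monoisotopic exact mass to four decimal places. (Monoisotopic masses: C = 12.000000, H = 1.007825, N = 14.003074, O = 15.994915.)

Atom tally by fragment:
  cyclopentane ring core → C:5 H:10
  (− 3 ring H displaced by substituents)
  + CH3 → C:1 H:3
  + NH2 → N:1 H:2
  + CONH2 → C:1 H:2 O:1 N:1
Element totals:
  C: 7
  H: 14
  N: 2
  O: 1
Molecular formula: C7H14N2O.
  M = 7(12.0) + 14(1.007825) + 2(14.003074) + 15.994915
    = 84.000000 + 14.109550 + 28.006148 + 15.994915 = 142.110613

142.1106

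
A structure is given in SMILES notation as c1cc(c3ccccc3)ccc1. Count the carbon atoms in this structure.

Atom tally by fragment:
  benzene ring core → C:6 H:6
  (− 1 ring H displaced by substituents)
  + C6H5 → C:6 H:5
Element totals:
  C: 12
  H: 10

12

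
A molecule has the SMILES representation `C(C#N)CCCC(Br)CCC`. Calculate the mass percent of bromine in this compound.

36.63%

Atom tally by fragment:
  NCCH2 → C:2 H:2 N:1
  CH2 → C:1 H:2
  CH2 → C:1 H:2
  CH2 → C:1 H:2
  CH(Br) → C:1 H:1 Br:1
  CH2 → C:1 H:2
  CH2 → C:1 H:2
  CH3 → C:1 H:3
Element totals:
  C: 9
  H: 16
  Br: 1
  N: 1
Molecular formula: C9H16BrN.
Molar mass = 218.138 g/mol.
Mass from Br: 1 × 79.904 = 79.904 g/mol.
%Br = 79.904 / 218.138 × 100 = 36.63%.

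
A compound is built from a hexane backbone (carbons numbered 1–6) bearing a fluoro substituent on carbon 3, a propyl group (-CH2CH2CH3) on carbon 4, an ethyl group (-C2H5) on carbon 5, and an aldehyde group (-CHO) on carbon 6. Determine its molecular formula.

C12H23FO

Atom tally by fragment:
  CH3 → C:1 H:3
  CH2 → C:1 H:2
  CH(F) → C:1 H:1 F:1
  CH(CH2CH2CH3) → C:4 H:8
  CH(C2H5) → C:3 H:6
  CH2CHO → C:2 H:3 O:1
Element totals:
  C: 12
  H: 23
  F: 1
  O: 1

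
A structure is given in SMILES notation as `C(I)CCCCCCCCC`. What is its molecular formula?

C10H21I

Atom tally by fragment:
  ICH2 → C:1 H:2 I:1
  CH2 → C:1 H:2
  CH2 → C:1 H:2
  CH2 → C:1 H:2
  CH2 → C:1 H:2
  CH2 → C:1 H:2
  CH2 → C:1 H:2
  CH2 → C:1 H:2
  CH2 → C:1 H:2
  CH3 → C:1 H:3
Element totals:
  C: 10
  H: 21
  I: 1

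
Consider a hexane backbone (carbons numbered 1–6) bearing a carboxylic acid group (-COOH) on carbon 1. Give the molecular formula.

C7H14O2

Atom tally by fragment:
  HOOCCH2 → C:2 H:3 O:2
  CH2 → C:1 H:2
  CH2 → C:1 H:2
  CH2 → C:1 H:2
  CH2 → C:1 H:2
  CH3 → C:1 H:3
Element totals:
  C: 7
  H: 14
  O: 2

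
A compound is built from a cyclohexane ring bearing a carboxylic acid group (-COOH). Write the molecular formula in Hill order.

Atom tally by fragment:
  cyclohexane ring core → C:6 H:12
  (− 1 ring H displaced by substituents)
  + COOH → C:1 H:1 O:2
Element totals:
  C: 7
  H: 12
  O: 2

C7H12O2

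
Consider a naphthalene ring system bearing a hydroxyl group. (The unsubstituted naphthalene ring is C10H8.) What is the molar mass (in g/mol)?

144.17 g/mol

Atom tally by fragment:
  naphthalene ring system core → C:10 H:8
  (− 1 ring H displaced by substituents)
  + OH → O:1 H:1
Element totals:
  C: 10
  H: 8
  O: 1
Molecular formula: C10H8O.
  M = 10(12.011) + 8(1.008) + 15.999
    = 120.110 + 8.064 + 15.999 = 144.173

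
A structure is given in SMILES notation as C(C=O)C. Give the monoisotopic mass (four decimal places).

58.0419

Atom tally by fragment:
  OHCCH2 → C:2 H:3 O:1
  CH3 → C:1 H:3
Element totals:
  C: 3
  H: 6
  O: 1
Molecular formula: C3H6O.
  M = 3(12.0) + 6(1.007825) + 15.994915
    = 36.000000 + 6.046950 + 15.994915 = 58.041865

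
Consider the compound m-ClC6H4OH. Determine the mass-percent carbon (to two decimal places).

56.06%

Atom tally by fragment:
  benzene ring core → C:6 H:6
  (− 2 ring H displaced by substituents)
  + Cl → Cl:1
  + OH → O:1 H:1
Element totals:
  C: 6
  H: 5
  Cl: 1
  O: 1
Molecular formula: C6H5ClO.
Molar mass = 128.555 g/mol.
Mass from C: 6 × 12.011 = 72.066 g/mol.
%C = 72.066 / 128.555 × 100 = 56.06%.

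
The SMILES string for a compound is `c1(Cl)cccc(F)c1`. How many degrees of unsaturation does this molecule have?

Atom tally by fragment:
  benzene ring core → C:6 H:6
  (− 2 ring H displaced by substituents)
  + Cl → Cl:1
  + F → F:1
Element totals:
  C: 6
  H: 4
  Cl: 1
  F: 1
Molecular formula: C6H4ClF.
DoU = (2C + 2 + N − H − X) / 2 = (2·6 + 2 + 0 − 4 − 2) / 2 = 4.

4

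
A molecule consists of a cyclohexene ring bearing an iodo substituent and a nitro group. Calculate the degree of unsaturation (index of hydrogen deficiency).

3

Atom tally by fragment:
  cyclohexene ring core → C:6 H:10
  (− 2 ring H displaced by substituents)
  + I → I:1
  + NO2 → N:1 O:2
Element totals:
  C: 6
  H: 8
  I: 1
  N: 1
  O: 2
Molecular formula: C6H8INO2.
DoU = (2C + 2 + N − H − X) / 2 = (2·6 + 2 + 1 − 8 − 1) / 2 = 3.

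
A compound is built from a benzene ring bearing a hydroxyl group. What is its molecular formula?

Atom tally by fragment:
  benzene ring core → C:6 H:6
  (− 1 ring H displaced by substituents)
  + OH → O:1 H:1
Element totals:
  C: 6
  H: 6
  O: 1

C6H6O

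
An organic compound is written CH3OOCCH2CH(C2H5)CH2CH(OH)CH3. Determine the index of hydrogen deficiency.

Atom tally by fragment:
  CH3OOCCH2 → C:3 H:5 O:2
  CH(C2H5) → C:3 H:6
  CH2 → C:1 H:2
  CH(OH) → C:1 H:2 O:1
  CH3 → C:1 H:3
Element totals:
  C: 9
  H: 18
  O: 3
Molecular formula: C9H18O3.
DoU = (2C + 2 + N − H − X) / 2 = (2·9 + 2 + 0 − 18 − 0) / 2 = 1.

1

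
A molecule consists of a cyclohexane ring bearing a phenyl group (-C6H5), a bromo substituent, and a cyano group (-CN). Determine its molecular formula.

C13H14BrN

Atom tally by fragment:
  cyclohexane ring core → C:6 H:12
  (− 3 ring H displaced by substituents)
  + C6H5 → C:6 H:5
  + Br → Br:1
  + CN → C:1 N:1
Element totals:
  C: 13
  H: 14
  Br: 1
  N: 1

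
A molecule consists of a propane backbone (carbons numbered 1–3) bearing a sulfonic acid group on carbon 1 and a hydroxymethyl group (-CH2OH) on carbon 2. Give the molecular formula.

C4H10O4S

Atom tally by fragment:
  HO3SCH2 → C:1 H:3 S:1 O:3
  CH(CH2OH) → C:2 H:4 O:1
  CH3 → C:1 H:3
Element totals:
  C: 4
  H: 10
  O: 4
  S: 1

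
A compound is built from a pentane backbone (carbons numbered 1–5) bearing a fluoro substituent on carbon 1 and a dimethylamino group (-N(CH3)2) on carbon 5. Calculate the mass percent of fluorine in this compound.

Atom tally by fragment:
  FCH2 → C:1 H:2 F:1
  CH2 → C:1 H:2
  CH2 → C:1 H:2
  CH2 → C:1 H:2
  CH2N(CH3)2 → C:3 H:8 N:1
Element totals:
  C: 7
  H: 16
  F: 1
  N: 1
Molecular formula: C7H16FN.
Molar mass = 133.210 g/mol.
Mass from F: 1 × 18.998 = 18.998 g/mol.
%F = 18.998 / 133.210 × 100 = 14.26%.

14.26%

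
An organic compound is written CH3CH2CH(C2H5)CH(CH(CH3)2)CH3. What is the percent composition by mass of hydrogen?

Element totals:
  C: 10
  H: 22
Molecular formula: C10H22.
Molar mass = 142.286 g/mol.
Mass from H: 22 × 1.008 = 22.176 g/mol.
%H = 22.176 / 142.286 × 100 = 15.59%.

15.59%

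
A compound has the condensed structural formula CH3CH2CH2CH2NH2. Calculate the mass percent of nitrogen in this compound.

19.15%

Atom tally by fragment:
  CH3 → C:1 H:3
  CH2 → C:1 H:2
  CH2 → C:1 H:2
  CH2NH2 → C:1 H:4 N:1
Element totals:
  C: 4
  H: 11
  N: 1
Molecular formula: C4H11N.
Molar mass = 73.139 g/mol.
Mass from N: 1 × 14.007 = 14.007 g/mol.
%N = 14.007 / 73.139 × 100 = 19.15%.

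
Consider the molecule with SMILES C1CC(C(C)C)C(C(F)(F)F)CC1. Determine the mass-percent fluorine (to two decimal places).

29.34%

Atom tally by fragment:
  cyclohexane ring core → C:6 H:12
  (− 2 ring H displaced by substituents)
  + CH(CH3)2 → C:3 H:7
  + CF3 → C:1 F:3
Element totals:
  C: 10
  H: 17
  F: 3
Molecular formula: C10H17F3.
Molar mass = 194.240 g/mol.
Mass from F: 3 × 18.998 = 56.994 g/mol.
%F = 56.994 / 194.240 × 100 = 29.34%.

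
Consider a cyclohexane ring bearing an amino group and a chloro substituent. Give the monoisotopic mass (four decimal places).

133.0658

Atom tally by fragment:
  cyclohexane ring core → C:6 H:12
  (− 2 ring H displaced by substituents)
  + NH2 → N:1 H:2
  + Cl → Cl:1
Element totals:
  C: 6
  H: 12
  Cl: 1
  N: 1
Molecular formula: C6H12ClN.
  M = 6(12.0) + 12(1.007825) + 34.968853 + 14.003074
    = 72.000000 + 12.093900 + 34.968853 + 14.003074 = 133.065827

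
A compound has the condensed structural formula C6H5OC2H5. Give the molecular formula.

Atom tally by fragment:
  benzene ring core → C:6 H:6
  (− 1 ring H displaced by substituents)
  + OC2H5 → C:2 H:5 O:1
Element totals:
  C: 8
  H: 10
  O: 1

C8H10O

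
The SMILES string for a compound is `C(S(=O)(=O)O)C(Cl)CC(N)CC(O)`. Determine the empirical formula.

Atom tally by fragment:
  HO3SCH2 → C:1 H:3 S:1 O:3
  CH(Cl) → C:1 H:1 Cl:1
  CH2 → C:1 H:2
  CH(NH2) → C:1 H:3 N:1
  CH2 → C:1 H:2
  CH2OH → C:1 H:3 O:1
Element totals:
  C: 6
  H: 14
  Cl: 1
  N: 1
  O: 4
  S: 1
Molecular formula: C6H14ClNO4S.
gcd of subscripts (6, 1, 14, 1, 4, 1) = 1, so the empirical formula equals the molecular formula.

C6H14ClNO4S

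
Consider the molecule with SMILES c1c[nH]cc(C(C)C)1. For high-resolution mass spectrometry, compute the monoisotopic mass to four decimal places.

109.0891

Atom tally by fragment:
  pyrrole ring core → C:4 H:5 N:1
  (− 1 ring H displaced by substituents)
  + CH(CH3)2 → C:3 H:7
Element totals:
  C: 7
  H: 11
  N: 1
Molecular formula: C7H11N.
  M = 7(12.0) + 11(1.007825) + 14.003074
    = 84.000000 + 11.086075 + 14.003074 = 109.089149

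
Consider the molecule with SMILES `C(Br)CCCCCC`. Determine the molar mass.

Atom tally by fragment:
  BrCH2 → C:1 H:2 Br:1
  CH2 → C:1 H:2
  CH2 → C:1 H:2
  CH2 → C:1 H:2
  CH2 → C:1 H:2
  CH2 → C:1 H:2
  CH3 → C:1 H:3
Element totals:
  C: 7
  H: 15
  Br: 1
Molecular formula: C7H15Br.
  M = 7(12.011) + 15(1.008) + 79.904
    = 84.077 + 15.120 + 79.904 = 179.101

179.10 g/mol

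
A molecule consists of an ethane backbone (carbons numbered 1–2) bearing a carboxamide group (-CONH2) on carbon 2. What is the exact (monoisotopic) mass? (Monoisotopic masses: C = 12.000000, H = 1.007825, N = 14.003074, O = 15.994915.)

73.0528

Atom tally by fragment:
  CH3 → C:1 H:3
  CH2CONH2 → C:2 H:4 O:1 N:1
Element totals:
  C: 3
  H: 7
  N: 1
  O: 1
Molecular formula: C3H7NO.
  M = 3(12.0) + 7(1.007825) + 14.003074 + 15.994915
    = 36.000000 + 7.054775 + 14.003074 + 15.994915 = 73.052764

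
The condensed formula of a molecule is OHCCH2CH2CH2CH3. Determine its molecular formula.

Atom tally by fragment:
  OHCCH2 → C:2 H:3 O:1
  CH2 → C:1 H:2
  CH2 → C:1 H:2
  CH3 → C:1 H:3
Element totals:
  C: 5
  H: 10
  O: 1

C5H10O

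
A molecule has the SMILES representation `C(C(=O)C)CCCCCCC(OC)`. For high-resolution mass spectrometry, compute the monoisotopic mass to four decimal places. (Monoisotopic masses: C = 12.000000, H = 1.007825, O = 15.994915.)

Atom tally by fragment:
  CH3COCH2 → C:3 H:5 O:1
  CH2 → C:1 H:2
  CH2 → C:1 H:2
  CH2 → C:1 H:2
  CH2 → C:1 H:2
  CH2 → C:1 H:2
  CH2 → C:1 H:2
  CH2OCH3 → C:2 H:5 O:1
Element totals:
  C: 11
  H: 22
  O: 2
Molecular formula: C11H22O2.
  M = 11(12.0) + 22(1.007825) + 2(15.994915)
    = 132.000000 + 22.172150 + 31.989830 = 186.161980

186.1620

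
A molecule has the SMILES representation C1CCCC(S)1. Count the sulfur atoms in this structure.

Atom tally by fragment:
  cyclopentane ring core → C:5 H:10
  (− 1 ring H displaced by substituents)
  + SH → S:1 H:1
Element totals:
  C: 5
  H: 10
  S: 1

1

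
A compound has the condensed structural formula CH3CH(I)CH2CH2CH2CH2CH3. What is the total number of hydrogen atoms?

Element totals:
  C: 7
  H: 15
  I: 1

15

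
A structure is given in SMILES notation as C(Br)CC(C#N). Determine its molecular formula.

C4H6BrN

Atom tally by fragment:
  BrCH2 → C:1 H:2 Br:1
  CH2 → C:1 H:2
  CH2CN → C:2 H:2 N:1
Element totals:
  C: 4
  H: 6
  Br: 1
  N: 1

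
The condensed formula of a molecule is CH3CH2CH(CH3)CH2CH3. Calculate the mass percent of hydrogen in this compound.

Element totals:
  C: 6
  H: 14
Molecular formula: C6H14.
Molar mass = 86.178 g/mol.
Mass from H: 14 × 1.008 = 14.112 g/mol.
%H = 14.112 / 86.178 × 100 = 16.38%.

16.38%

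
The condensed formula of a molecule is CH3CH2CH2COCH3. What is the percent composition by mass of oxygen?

Atom tally by fragment:
  CH3 → C:1 H:3
  CH2 → C:1 H:2
  CH2COCH3 → C:3 H:5 O:1
Element totals:
  C: 5
  H: 10
  O: 1
Molecular formula: C5H10O.
Molar mass = 86.134 g/mol.
Mass from O: 1 × 15.999 = 15.999 g/mol.
%O = 15.999 / 86.134 × 100 = 18.57%.

18.57%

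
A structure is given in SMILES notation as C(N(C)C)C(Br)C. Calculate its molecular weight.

166.06 g/mol

Atom tally by fragment:
  (CH3)2NCH2 → C:3 H:8 N:1
  CH(Br) → C:1 H:1 Br:1
  CH3 → C:1 H:3
Element totals:
  C: 5
  H: 12
  Br: 1
  N: 1
Molecular formula: C5H12BrN.
  M = 5(12.011) + 12(1.008) + 79.904 + 14.007
    = 60.055 + 12.096 + 79.904 + 14.007 = 166.062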